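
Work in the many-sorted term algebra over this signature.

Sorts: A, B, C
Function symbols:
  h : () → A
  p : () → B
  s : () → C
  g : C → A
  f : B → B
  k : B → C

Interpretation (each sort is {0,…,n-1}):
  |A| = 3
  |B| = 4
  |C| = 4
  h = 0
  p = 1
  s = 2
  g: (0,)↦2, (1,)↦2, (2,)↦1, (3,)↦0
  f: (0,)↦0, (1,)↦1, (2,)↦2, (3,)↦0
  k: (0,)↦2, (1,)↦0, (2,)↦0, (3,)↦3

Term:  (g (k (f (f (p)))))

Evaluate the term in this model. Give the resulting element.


value = 2

  p = 1
  (f (p)) = f(1,) = 1
  (f (f (p))) = f(1,) = 1
  (k (f (f (p)))) = k(1,) = 0
  (g (k (f (f (p))))) = g(0,) = 2


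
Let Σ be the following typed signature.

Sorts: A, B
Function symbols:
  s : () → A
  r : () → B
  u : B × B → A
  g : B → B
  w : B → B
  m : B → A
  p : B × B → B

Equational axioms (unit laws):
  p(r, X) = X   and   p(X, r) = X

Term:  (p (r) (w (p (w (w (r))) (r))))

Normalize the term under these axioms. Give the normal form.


normal form = (w (w (w (r))))

1. (p (r) (w (p (w (w (r))) (r))))  →  (w (p (w (w (r))) (r)))
2. (w (p (w (w (r))) (r)))  →  (w (w (w (r))))


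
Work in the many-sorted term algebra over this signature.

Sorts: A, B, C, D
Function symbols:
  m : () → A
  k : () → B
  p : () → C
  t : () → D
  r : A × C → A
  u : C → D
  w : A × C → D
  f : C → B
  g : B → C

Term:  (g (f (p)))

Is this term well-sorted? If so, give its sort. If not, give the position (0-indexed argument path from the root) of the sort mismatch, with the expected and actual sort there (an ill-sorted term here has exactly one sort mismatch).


    (p) : C
  (f (p)) : B
(g (f (p))) : C

well-sorted; sort = C


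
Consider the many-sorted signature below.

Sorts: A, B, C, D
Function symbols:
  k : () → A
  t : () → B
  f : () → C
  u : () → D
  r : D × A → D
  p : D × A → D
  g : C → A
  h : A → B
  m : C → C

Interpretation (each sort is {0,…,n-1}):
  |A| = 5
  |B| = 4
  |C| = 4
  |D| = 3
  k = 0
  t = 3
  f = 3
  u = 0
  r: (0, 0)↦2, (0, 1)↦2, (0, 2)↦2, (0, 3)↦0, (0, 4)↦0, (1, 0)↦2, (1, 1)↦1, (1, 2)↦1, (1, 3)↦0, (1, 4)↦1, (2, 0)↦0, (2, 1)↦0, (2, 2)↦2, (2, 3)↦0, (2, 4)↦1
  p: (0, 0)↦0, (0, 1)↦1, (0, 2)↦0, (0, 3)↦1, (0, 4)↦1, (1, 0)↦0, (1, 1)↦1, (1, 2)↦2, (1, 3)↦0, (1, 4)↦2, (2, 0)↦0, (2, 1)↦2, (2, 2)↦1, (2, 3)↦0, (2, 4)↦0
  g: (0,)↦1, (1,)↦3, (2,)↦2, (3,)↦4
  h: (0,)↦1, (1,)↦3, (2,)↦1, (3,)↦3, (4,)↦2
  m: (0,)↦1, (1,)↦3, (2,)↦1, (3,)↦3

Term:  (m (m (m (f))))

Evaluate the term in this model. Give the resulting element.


value = 3

  f = 3
  (m (f)) = m(3,) = 3
  (m (m (f))) = m(3,) = 3
  (m (m (m (f)))) = m(3,) = 3


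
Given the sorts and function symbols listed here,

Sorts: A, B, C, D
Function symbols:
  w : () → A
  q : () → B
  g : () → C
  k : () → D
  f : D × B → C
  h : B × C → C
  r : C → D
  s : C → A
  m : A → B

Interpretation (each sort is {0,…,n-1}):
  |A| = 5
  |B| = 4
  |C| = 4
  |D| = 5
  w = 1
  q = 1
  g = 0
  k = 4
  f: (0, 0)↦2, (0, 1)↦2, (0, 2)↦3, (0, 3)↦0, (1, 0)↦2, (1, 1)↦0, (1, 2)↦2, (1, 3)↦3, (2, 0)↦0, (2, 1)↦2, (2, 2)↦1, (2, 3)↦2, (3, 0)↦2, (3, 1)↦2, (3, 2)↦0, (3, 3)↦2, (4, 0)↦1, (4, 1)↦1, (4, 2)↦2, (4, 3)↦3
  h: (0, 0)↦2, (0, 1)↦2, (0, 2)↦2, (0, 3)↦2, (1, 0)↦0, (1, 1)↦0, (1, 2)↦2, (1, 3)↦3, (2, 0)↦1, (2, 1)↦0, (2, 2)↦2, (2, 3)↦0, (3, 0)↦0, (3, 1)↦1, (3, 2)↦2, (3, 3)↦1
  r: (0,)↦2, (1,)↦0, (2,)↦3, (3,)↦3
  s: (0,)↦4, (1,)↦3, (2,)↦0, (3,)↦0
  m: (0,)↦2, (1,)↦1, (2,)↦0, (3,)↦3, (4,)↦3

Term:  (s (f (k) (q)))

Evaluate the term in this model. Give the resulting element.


value = 3

  k = 4
  q = 1
  (f (k) (q)) = f(4, 1) = 1
  (s (f (k) (q))) = s(1,) = 3


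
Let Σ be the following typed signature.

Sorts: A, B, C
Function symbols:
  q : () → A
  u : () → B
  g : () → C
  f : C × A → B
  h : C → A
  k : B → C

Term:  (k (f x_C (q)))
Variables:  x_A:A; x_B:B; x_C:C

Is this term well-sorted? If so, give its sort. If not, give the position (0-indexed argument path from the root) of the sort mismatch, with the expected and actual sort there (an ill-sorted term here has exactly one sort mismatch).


    x_C : C
    (q) : A
  (f x_C (q)) : B
(k (f x_C (q))) : C

well-sorted; sort = C


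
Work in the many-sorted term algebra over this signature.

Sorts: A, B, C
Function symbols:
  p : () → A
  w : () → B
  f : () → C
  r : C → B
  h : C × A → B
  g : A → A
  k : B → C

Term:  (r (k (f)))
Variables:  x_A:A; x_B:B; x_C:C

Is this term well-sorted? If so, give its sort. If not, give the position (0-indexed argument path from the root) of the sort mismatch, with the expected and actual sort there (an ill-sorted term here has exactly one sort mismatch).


ill-sorted at position [0, 0]: expected B, got C

    (f) : C
  (k (f)) : ✗ arg 0 at [0, 0] has sort C, expected B


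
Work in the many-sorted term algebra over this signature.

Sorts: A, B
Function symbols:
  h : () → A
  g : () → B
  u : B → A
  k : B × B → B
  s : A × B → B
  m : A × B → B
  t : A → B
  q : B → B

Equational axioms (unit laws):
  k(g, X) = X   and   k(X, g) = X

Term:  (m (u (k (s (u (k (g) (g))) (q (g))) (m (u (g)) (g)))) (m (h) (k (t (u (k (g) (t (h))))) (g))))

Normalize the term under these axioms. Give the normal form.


normal form = (m (u (k (s (u (g)) (q (g))) (m (u (g)) (g)))) (m (h) (t (u (t (h))))))

1. (m (u (k (s (u (k (g) (g))) (q (g))) (m (u (g)) (g)))) (m (h) (k (t (u (k (g) (t (h))))) (g))))  →  (m (u (k (s (u (g)) (q (g))) (m (u (g)) (g)))) (m (h) (k (t (u (k (g) (t (h))))) (g))))
2. (m (u (k (s (u (g)) (q (g))) (m (u (g)) (g)))) (m (h) (k (t (u (k (g) (t (h))))) (g))))  →  (m (u (k (s (u (g)) (q (g))) (m (u (g)) (g)))) (m (h) (t (u (k (g) (t (h)))))))
3. (m (u (k (s (u (g)) (q (g))) (m (u (g)) (g)))) (m (h) (t (u (k (g) (t (h)))))))  →  (m (u (k (s (u (g)) (q (g))) (m (u (g)) (g)))) (m (h) (t (u (t (h))))))


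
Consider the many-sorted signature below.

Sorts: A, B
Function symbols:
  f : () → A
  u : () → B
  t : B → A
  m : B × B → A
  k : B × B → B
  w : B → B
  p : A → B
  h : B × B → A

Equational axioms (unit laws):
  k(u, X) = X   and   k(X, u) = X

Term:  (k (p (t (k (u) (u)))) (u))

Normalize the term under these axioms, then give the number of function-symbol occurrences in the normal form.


size = 3

1. (k (p (t (k (u) (u)))) (u))  →  (p (t (k (u) (u))))
2. (p (t (k (u) (u))))  →  (p (t (u)))
normal form: (p (t (u)))


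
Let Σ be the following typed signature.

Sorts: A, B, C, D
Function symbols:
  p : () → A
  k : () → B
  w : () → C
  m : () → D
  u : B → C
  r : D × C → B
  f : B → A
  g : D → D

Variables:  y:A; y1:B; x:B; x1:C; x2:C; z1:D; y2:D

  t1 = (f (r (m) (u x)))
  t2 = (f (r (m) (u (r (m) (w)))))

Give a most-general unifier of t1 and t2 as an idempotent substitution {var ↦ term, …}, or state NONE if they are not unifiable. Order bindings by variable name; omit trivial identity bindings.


{x ↦ (r (m) (w))}


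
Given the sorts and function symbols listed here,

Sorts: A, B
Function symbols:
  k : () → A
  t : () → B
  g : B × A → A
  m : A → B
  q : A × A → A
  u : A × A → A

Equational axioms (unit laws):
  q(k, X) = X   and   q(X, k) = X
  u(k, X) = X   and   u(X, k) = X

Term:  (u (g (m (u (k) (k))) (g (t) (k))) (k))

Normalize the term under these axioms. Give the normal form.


normal form = (g (m (k)) (g (t) (k)))

1. (u (g (m (u (k) (k))) (g (t) (k))) (k))  →  (g (m (u (k) (k))) (g (t) (k)))
2. (g (m (u (k) (k))) (g (t) (k)))  →  (g (m (k)) (g (t) (k)))


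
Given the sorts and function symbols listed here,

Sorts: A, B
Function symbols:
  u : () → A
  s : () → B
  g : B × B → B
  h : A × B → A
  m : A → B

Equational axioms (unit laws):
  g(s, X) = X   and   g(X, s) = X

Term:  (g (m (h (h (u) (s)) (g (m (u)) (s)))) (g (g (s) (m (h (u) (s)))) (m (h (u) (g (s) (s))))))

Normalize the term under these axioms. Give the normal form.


1. (g (m (h (h (u) (s)) (g (m (u)) (s)))) (g (g (s) (m (h (u) (s)))) (m (h (u) (g (s) (s))))))  →  (g (m (h (h (u) (s)) (m (u)))) (g (g (s) (m (h (u) (s)))) (m (h (u) (g (s) (s))))))
2. (g (m (h (h (u) (s)) (m (u)))) (g (g (s) (m (h (u) (s)))) (m (h (u) (g (s) (s))))))  →  (g (m (h (h (u) (s)) (m (u)))) (g (m (h (u) (s))) (m (h (u) (g (s) (s))))))
3. (g (m (h (h (u) (s)) (m (u)))) (g (m (h (u) (s))) (m (h (u) (g (s) (s))))))  →  (g (m (h (h (u) (s)) (m (u)))) (g (m (h (u) (s))) (m (h (u) (s)))))

normal form = (g (m (h (h (u) (s)) (m (u)))) (g (m (h (u) (s))) (m (h (u) (s)))))


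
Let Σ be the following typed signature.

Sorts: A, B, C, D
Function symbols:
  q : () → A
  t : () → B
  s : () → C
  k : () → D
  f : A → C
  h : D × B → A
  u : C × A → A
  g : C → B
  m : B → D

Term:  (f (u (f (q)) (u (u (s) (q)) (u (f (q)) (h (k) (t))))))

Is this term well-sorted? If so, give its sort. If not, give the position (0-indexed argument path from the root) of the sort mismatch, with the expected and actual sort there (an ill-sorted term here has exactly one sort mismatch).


ill-sorted at position [0, 1, 0]: expected C, got A

      (q) : A
    (f (q)) : C
        (s) : C
        (q) : A
      (u (s) (q)) : A
          (q) : A
        (f (q)) : C
          (k) : D
          (t) : B
        (h (k) (t)) : A
      (u (f (q)) (h (k) (t))) : A
    (u (u (s) (q)) (u (f (q)) (h (k) (t)))) : ✗ arg 0 at [0, 1, 0] has sort A, expected C


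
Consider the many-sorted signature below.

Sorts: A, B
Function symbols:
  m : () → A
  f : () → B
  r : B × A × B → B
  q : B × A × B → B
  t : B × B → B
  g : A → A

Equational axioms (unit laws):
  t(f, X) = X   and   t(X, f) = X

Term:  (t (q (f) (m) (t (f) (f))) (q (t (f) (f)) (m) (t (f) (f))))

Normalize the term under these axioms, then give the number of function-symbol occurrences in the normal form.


size = 9

1. (t (q (f) (m) (t (f) (f))) (q (t (f) (f)) (m) (t (f) (f))))  →  (t (q (f) (m) (f)) (q (t (f) (f)) (m) (t (f) (f))))
2. (t (q (f) (m) (f)) (q (t (f) (f)) (m) (t (f) (f))))  →  (t (q (f) (m) (f)) (q (f) (m) (t (f) (f))))
3. (t (q (f) (m) (f)) (q (f) (m) (t (f) (f))))  →  (t (q (f) (m) (f)) (q (f) (m) (f)))
normal form: (t (q (f) (m) (f)) (q (f) (m) (f)))


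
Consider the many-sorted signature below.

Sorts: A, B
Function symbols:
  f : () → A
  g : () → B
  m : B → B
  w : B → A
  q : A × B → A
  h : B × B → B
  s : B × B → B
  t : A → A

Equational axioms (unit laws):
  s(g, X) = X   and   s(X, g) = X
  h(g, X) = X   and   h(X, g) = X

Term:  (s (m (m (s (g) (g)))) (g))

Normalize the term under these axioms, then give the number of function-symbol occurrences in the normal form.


1. (s (m (m (s (g) (g)))) (g))  →  (m (m (s (g) (g))))
2. (m (m (s (g) (g))))  →  (m (m (g)))
normal form: (m (m (g)))

size = 3


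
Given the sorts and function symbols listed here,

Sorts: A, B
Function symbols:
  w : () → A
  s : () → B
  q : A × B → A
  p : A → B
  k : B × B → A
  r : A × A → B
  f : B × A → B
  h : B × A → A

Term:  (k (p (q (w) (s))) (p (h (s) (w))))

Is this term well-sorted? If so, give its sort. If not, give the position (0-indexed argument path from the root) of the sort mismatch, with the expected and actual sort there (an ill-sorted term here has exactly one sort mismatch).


      (w) : A
      (s) : B
    (q (w) (s)) : A
  (p (q (w) (s))) : B
      (s) : B
      (w) : A
    (h (s) (w)) : A
  (p (h (s) (w))) : B
(k (p (q (w) (s))) (p (h (s) (w)))) : A

well-sorted; sort = A


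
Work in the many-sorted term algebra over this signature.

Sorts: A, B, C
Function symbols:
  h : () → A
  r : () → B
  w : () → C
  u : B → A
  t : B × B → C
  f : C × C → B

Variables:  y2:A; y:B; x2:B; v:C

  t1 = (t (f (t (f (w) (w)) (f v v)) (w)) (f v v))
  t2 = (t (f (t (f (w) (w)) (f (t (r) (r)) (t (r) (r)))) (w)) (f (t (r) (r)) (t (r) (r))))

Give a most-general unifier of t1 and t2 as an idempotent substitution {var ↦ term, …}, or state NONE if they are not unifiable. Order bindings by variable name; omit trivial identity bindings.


{v ↦ (t (r) (r))}


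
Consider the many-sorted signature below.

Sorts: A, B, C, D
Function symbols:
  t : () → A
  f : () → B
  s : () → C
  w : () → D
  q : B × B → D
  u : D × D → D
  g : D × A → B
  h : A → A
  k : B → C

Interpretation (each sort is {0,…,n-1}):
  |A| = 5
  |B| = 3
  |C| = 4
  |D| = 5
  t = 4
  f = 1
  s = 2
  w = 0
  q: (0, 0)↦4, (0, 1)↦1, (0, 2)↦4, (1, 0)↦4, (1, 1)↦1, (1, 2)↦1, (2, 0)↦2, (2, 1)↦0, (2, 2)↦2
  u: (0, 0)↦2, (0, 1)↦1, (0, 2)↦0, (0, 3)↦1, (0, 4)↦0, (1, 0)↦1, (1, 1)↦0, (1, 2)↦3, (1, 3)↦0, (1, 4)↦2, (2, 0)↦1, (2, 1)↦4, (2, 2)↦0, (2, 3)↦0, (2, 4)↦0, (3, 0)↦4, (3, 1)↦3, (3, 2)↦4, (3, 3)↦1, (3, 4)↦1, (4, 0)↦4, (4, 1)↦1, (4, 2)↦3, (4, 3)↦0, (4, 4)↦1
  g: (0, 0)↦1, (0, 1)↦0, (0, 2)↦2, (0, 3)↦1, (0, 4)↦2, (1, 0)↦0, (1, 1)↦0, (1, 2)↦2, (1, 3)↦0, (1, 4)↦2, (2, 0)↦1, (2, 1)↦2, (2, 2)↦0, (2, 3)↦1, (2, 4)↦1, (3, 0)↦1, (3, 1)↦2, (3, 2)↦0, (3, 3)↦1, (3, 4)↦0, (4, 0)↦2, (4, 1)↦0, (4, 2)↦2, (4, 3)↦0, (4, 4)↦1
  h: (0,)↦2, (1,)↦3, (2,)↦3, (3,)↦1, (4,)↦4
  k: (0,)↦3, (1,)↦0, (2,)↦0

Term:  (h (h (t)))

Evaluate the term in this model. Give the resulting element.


value = 4

  t = 4
  (h (t)) = h(4,) = 4
  (h (h (t))) = h(4,) = 4


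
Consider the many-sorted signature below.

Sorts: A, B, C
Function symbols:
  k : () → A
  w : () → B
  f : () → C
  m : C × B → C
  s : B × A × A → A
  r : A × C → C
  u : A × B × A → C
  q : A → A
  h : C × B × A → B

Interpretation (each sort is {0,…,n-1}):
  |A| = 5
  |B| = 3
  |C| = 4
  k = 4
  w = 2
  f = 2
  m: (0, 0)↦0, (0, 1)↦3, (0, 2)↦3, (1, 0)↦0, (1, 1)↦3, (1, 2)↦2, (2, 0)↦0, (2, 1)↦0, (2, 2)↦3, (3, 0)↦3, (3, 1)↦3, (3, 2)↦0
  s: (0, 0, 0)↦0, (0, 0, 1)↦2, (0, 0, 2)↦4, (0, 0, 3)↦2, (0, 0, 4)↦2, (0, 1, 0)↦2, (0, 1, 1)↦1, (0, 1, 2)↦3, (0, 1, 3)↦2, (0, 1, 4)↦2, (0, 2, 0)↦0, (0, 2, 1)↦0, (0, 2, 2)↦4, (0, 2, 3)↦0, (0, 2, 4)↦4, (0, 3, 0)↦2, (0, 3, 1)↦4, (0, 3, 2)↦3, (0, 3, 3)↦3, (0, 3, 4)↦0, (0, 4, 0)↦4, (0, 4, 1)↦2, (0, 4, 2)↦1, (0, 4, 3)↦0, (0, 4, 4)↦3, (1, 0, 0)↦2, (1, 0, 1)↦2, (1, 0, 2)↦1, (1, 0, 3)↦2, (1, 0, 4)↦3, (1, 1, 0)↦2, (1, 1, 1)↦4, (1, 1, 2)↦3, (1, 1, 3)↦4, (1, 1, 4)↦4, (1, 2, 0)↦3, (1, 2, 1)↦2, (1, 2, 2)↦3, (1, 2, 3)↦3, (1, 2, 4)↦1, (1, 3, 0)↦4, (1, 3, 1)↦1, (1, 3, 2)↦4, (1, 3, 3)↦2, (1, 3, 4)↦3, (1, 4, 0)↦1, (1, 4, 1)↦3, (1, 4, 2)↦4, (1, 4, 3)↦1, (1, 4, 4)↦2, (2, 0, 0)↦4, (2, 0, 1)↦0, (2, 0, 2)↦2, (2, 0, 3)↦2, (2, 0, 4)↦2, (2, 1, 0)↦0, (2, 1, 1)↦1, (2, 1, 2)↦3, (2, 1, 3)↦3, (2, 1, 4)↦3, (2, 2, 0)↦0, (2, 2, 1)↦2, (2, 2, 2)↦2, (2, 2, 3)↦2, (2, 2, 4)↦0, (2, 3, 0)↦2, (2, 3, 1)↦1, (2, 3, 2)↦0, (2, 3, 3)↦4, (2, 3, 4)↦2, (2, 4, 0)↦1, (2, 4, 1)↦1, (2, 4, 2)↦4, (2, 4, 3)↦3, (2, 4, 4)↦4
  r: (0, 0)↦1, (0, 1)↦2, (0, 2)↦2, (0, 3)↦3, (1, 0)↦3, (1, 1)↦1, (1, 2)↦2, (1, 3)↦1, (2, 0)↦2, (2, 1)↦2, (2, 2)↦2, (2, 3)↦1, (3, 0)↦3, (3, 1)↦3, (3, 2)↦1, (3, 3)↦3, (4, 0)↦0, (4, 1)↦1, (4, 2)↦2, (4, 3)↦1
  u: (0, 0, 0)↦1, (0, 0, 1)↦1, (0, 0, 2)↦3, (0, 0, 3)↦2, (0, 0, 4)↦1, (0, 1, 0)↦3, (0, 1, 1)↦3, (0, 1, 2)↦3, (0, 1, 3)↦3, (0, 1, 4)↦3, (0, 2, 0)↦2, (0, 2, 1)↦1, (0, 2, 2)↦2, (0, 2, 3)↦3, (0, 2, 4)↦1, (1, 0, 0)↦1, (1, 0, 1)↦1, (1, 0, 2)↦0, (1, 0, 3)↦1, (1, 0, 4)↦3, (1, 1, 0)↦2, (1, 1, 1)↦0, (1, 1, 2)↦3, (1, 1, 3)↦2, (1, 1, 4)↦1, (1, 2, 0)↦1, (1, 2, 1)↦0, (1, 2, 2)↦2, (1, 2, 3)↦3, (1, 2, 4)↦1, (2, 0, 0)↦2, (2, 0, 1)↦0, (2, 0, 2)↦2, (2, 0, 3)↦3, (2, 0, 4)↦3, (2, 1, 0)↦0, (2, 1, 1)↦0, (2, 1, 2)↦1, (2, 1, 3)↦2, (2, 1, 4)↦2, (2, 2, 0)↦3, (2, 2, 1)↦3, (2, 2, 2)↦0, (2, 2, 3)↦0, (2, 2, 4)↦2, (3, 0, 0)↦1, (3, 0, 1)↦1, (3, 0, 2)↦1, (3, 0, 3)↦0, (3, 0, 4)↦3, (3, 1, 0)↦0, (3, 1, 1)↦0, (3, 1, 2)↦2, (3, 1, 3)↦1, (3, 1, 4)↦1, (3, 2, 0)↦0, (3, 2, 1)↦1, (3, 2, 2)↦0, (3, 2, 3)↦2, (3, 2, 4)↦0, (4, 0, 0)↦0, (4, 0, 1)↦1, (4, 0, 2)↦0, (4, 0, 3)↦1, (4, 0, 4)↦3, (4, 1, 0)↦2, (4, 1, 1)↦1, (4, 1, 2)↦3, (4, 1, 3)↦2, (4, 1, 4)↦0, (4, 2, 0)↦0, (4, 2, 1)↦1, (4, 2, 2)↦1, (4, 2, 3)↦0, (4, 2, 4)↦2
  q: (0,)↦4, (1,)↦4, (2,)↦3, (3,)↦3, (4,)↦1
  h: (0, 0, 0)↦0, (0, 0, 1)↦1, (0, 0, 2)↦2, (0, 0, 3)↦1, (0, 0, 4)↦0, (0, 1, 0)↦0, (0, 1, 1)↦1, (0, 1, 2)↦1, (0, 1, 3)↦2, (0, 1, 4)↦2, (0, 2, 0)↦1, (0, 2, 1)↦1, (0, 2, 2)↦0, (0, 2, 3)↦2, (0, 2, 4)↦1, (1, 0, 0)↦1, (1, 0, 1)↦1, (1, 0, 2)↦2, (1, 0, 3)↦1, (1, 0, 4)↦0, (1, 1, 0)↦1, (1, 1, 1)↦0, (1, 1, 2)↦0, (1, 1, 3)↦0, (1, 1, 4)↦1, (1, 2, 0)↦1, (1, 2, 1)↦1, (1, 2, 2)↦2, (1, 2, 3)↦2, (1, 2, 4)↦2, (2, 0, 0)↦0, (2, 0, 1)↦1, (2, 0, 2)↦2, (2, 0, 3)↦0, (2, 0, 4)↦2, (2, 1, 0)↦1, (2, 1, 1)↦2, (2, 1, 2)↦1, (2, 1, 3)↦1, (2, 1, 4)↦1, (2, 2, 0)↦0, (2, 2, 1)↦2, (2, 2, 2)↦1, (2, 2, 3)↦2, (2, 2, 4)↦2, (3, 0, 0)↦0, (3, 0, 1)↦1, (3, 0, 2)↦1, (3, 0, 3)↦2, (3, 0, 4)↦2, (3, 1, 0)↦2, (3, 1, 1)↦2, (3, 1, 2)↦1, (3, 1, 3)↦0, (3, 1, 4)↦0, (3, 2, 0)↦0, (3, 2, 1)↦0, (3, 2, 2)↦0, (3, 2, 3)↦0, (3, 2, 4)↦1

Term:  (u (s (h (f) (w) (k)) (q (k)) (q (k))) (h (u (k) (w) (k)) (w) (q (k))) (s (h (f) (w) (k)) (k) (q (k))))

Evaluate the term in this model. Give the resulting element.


value = 0

  f = 2
  w = 2
  k = 4
  (h (f) (w) (k)) = h(2, 2, 4) = 2
  k = 4
  (q (k)) = q(4,) = 1
  k = 4
  (q (k)) = q(4,) = 1
  (s (h (f) (w) (k)) (q (k)) (q (k))) = s(2, 1, 1) = 1
  k = 4
  w = 2
  k = 4
  (u (k) (w) (k)) = u(4, 2, 4) = 2
  w = 2
  k = 4
  (q (k)) = q(4,) = 1
  (h (u (k) (w) (k)) (w) (q (k))) = h(2, 2, 1) = 2
  f = 2
  w = 2
  k = 4
  (h (f) (w) (k)) = h(2, 2, 4) = 2
  k = 4
  k = 4
  (q (k)) = q(4,) = 1
  (s (h (f) (w) (k)) (k) (q (k))) = s(2, 4, 1) = 1
  (u (s (h (f) (w) (k)) (q (k)) (q (k))) (h (u (k) (w) (k)) (w) (q (k))) (s (h (f) (w) (k)) (k) (q (k)))) = u(1, 2, 1) = 0


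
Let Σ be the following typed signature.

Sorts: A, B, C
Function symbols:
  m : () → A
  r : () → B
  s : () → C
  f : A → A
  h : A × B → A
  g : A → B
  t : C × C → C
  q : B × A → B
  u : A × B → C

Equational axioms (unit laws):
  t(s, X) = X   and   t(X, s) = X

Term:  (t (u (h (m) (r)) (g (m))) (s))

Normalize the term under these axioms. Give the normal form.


normal form = (u (h (m) (r)) (g (m)))

1. (t (u (h (m) (r)) (g (m))) (s))  →  (u (h (m) (r)) (g (m)))


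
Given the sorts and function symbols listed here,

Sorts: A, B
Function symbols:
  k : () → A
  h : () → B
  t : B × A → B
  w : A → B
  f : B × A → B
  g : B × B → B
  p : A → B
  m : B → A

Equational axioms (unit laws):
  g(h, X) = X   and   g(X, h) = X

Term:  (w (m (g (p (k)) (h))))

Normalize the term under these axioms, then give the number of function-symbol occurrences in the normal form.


size = 4

1. (w (m (g (p (k)) (h))))  →  (w (m (p (k))))
normal form: (w (m (p (k))))


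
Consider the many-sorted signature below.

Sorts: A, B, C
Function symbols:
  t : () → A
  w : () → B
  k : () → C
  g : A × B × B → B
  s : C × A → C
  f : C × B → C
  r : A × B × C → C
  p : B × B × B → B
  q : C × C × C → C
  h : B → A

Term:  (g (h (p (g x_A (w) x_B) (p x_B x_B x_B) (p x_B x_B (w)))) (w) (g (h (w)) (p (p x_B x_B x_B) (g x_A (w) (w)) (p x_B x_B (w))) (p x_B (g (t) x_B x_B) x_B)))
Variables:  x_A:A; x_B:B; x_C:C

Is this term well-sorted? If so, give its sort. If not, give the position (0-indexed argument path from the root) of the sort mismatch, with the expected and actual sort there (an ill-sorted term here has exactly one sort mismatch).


        x_A : A
        (w) : B
        x_B : B
      (g x_A (w) x_B) : B
        x_B : B
        x_B : B
        x_B : B
      (p x_B x_B x_B) : B
        x_B : B
        x_B : B
        (w) : B
      (p x_B x_B (w)) : B
    (p (g x_A (w) x_B) (p x_B x_B x_B) (p x_B x_B (w))) : B
  (h (p (g x_A (w) x_B) (p x_B x_B x_B) (p x_B x_B (w)))) : A
  (w) : B
      (w) : B
    (h (w)) : A
        x_B : B
        x_B : B
        x_B : B
      (p x_B x_B x_B) : B
        x_A : A
        (w) : B
        (w) : B
      (g x_A (w) (w)) : B
        x_B : B
        x_B : B
        (w) : B
      (p x_B x_B (w)) : B
    (p (p x_B x_B x_B) (g x_A (w) (w)) (p x_B x_B (w))) : B
      x_B : B
        (t) : A
        x_B : B
        x_B : B
      (g (t) x_B x_B) : B
      x_B : B
    (p x_B (g (t) x_B x_B) x_B) : B
  (g (h (w)) (p (p x_B x_B x_B) (g x_A (w) (w)) (p x_B x_B (w))) (p x_B (g (t) x_B x_B) x_B)) : B
(g (h (p (g x_A (w) x_B) (p x_B x_B x_B) (p x_B x_B (w)))) (w) (g (h (w)) (p (p x_B x_B x_B) (g x_A (w) (w)) (p x_B x_B (w))) (p x_B (g (t) x_B x_B) x_B))) : B

well-sorted; sort = B


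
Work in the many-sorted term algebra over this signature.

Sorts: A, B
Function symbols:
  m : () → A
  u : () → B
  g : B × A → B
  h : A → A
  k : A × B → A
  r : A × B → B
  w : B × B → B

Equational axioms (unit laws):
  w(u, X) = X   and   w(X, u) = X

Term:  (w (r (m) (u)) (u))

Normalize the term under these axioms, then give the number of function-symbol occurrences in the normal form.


size = 3

1. (w (r (m) (u)) (u))  →  (r (m) (u))
normal form: (r (m) (u))


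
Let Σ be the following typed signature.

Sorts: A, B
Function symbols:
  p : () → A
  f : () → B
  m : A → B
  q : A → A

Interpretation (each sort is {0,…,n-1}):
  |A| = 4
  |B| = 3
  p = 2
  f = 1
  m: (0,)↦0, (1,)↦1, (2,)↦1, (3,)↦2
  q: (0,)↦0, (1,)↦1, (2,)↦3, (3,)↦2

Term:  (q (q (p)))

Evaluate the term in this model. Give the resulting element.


  p = 2
  (q (p)) = q(2,) = 3
  (q (q (p))) = q(3,) = 2

value = 2


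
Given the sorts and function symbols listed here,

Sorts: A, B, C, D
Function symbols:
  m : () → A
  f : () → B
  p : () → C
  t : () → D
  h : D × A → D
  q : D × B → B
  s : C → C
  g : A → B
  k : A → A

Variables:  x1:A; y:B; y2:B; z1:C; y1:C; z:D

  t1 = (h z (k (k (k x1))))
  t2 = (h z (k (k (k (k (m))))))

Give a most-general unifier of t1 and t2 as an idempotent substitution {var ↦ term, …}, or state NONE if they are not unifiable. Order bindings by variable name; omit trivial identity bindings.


{x1 ↦ (k (m))}


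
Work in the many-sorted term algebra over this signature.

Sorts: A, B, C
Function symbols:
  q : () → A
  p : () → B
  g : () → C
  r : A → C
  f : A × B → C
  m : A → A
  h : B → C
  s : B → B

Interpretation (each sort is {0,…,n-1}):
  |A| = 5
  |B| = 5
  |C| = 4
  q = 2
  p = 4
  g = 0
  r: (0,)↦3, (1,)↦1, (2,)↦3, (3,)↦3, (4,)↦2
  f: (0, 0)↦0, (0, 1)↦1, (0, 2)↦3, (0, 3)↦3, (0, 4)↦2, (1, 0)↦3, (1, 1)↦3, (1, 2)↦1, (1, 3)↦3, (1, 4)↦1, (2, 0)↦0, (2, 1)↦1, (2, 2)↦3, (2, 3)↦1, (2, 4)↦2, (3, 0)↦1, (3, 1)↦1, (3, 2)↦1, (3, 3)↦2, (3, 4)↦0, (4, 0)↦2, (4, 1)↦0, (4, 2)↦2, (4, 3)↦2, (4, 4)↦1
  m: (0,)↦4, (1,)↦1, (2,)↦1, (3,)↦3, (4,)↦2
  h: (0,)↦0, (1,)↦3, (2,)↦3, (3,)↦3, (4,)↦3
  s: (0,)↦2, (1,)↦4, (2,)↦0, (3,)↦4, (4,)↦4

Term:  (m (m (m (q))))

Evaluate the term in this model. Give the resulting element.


  q = 2
  (m (q)) = m(2,) = 1
  (m (m (q))) = m(1,) = 1
  (m (m (m (q)))) = m(1,) = 1

value = 1


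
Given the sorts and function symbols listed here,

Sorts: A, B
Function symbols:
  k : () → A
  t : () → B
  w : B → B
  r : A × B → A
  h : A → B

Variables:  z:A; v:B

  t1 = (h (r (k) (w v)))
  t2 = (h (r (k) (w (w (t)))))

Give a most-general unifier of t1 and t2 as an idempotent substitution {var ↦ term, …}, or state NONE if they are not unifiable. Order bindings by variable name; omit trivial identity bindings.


{v ↦ (w (t))}


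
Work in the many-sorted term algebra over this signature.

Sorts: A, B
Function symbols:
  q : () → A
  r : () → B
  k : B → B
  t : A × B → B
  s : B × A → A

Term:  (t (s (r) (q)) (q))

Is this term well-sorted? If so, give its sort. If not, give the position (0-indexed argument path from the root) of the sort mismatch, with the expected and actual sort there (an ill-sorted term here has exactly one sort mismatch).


    (r) : B
    (q) : A
  (s (r) (q)) : A
  (q) : A
(t (s (r) (q)) (q)) : ✗ arg 1 at [1] has sort A, expected B

ill-sorted at position [1]: expected B, got A


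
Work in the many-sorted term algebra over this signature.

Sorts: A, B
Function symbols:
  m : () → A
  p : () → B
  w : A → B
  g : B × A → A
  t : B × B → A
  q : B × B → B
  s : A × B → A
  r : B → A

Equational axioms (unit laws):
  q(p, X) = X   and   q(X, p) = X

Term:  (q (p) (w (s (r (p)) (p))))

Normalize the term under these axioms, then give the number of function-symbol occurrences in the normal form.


1. (q (p) (w (s (r (p)) (p))))  →  (w (s (r (p)) (p)))
normal form: (w (s (r (p)) (p)))

size = 5


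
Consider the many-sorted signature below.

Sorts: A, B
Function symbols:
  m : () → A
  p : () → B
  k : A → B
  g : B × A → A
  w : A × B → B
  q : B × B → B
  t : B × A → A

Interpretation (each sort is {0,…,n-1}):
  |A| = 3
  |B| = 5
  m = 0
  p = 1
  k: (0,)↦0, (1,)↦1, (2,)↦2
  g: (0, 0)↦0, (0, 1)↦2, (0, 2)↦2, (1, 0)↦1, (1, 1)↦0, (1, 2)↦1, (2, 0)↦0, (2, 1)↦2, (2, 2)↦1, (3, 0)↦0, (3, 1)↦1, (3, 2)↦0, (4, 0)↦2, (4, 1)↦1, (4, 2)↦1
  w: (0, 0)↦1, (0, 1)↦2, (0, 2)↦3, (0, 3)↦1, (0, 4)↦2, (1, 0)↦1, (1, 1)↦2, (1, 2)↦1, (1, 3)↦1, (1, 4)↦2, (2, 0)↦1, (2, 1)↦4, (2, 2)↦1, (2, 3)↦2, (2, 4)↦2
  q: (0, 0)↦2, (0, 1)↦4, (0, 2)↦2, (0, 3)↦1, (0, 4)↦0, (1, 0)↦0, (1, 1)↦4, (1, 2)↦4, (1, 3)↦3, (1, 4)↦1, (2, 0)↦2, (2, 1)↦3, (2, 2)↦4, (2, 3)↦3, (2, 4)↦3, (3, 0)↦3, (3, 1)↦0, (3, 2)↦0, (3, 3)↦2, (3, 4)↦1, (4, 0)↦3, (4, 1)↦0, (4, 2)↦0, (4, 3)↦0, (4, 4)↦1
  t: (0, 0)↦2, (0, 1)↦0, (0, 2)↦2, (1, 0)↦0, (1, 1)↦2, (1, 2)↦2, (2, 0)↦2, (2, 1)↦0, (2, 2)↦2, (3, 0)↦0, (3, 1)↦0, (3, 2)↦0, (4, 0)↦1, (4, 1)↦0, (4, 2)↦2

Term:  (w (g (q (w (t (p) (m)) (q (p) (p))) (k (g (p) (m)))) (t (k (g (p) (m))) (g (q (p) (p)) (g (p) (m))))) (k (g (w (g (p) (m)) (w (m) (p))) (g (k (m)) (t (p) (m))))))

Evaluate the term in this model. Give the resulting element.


value = 2

  p = 1
  m = 0
  (t (p) (m)) = t(1, 0) = 0
  p = 1
  p = 1
  (q (p) (p)) = q(1, 1) = 4
  (w (t (p) (m)) (q (p) (p))) = w(0, 4) = 2
  p = 1
  m = 0
  (g (p) (m)) = g(1, 0) = 1
  (k (g (p) (m))) = k(1,) = 1
  (q (w (t (p) (m)) (q (p) (p))) (k (g (p) (m)))) = q(2, 1) = 3
  p = 1
  m = 0
  (g (p) (m)) = g(1, 0) = 1
  (k (g (p) (m))) = k(1,) = 1
  p = 1
  p = 1
  (q (p) (p)) = q(1, 1) = 4
  p = 1
  m = 0
  (g (p) (m)) = g(1, 0) = 1
  (g (q (p) (p)) (g (p) (m))) = g(4, 1) = 1
  (t (k (g (p) (m))) (g (q (p) (p)) (g (p) (m)))) = t(1, 1) = 2
  (g (q (w (t (p) (m)) (q (p) (p))) (k (g (p) (m)))) (t (k (g (p) (m))) (g (q (p) (p)) (g (p) (m))))) = g(3, 2) = 0
  p = 1
  m = 0
  (g (p) (m)) = g(1, 0) = 1
  m = 0
  p = 1
  (w (m) (p)) = w(0, 1) = 2
  (w (g (p) (m)) (w (m) (p))) = w(1, 2) = 1
  m = 0
  (k (m)) = k(0,) = 0
  p = 1
  m = 0
  (t (p) (m)) = t(1, 0) = 0
  (g (k (m)) (t (p) (m))) = g(0, 0) = 0
  (g (w (g (p) (m)) (w (m) (p))) (g (k (m)) (t (p) (m)))) = g(1, 0) = 1
  (k (g (w (g (p) (m)) (w (m) (p))) (g (k (m)) (t (p) (m))))) = k(1,) = 1
  (w (g (q (w (t (p) (m)) (q (p) (p))) (k (g (p) (m)))) (t (k (g (p) (m))) (g (q (p) (p)) (g (p) (m))))) (k (g (w (g (p) (m)) (w (m) (p))) (g (k (m)) (t (p) (m)))))) = w(0, 1) = 2


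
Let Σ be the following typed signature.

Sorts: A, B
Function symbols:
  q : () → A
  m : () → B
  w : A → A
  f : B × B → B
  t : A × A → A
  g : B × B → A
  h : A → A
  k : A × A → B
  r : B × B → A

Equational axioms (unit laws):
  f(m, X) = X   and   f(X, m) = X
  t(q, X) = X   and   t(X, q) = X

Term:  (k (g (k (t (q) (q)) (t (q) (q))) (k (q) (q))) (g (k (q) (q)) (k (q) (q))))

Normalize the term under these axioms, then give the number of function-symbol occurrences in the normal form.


size = 15

1. (k (g (k (t (q) (q)) (t (q) (q))) (k (q) (q))) (g (k (q) (q)) (k (q) (q))))  →  (k (g (k (q) (t (q) (q))) (k (q) (q))) (g (k (q) (q)) (k (q) (q))))
2. (k (g (k (q) (t (q) (q))) (k (q) (q))) (g (k (q) (q)) (k (q) (q))))  →  (k (g (k (q) (q)) (k (q) (q))) (g (k (q) (q)) (k (q) (q))))
normal form: (k (g (k (q) (q)) (k (q) (q))) (g (k (q) (q)) (k (q) (q))))


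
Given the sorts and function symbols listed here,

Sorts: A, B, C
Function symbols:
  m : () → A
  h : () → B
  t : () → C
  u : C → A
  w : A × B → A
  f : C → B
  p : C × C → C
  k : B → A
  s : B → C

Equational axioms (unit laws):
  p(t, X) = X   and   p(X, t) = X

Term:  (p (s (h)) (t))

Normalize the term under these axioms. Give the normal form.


normal form = (s (h))

1. (p (s (h)) (t))  →  (s (h))


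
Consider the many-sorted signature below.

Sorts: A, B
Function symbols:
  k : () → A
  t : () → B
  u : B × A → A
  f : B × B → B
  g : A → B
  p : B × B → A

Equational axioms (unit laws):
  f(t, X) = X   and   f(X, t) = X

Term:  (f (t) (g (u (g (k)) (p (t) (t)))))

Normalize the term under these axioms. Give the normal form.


1. (f (t) (g (u (g (k)) (p (t) (t)))))  →  (g (u (g (k)) (p (t) (t))))

normal form = (g (u (g (k)) (p (t) (t))))


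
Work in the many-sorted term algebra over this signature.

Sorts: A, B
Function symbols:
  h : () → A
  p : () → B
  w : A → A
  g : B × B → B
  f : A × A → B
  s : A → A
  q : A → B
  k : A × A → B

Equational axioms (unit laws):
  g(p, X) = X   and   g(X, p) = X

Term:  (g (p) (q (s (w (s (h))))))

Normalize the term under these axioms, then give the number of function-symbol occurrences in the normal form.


1. (g (p) (q (s (w (s (h))))))  →  (q (s (w (s (h)))))
normal form: (q (s (w (s (h)))))

size = 5


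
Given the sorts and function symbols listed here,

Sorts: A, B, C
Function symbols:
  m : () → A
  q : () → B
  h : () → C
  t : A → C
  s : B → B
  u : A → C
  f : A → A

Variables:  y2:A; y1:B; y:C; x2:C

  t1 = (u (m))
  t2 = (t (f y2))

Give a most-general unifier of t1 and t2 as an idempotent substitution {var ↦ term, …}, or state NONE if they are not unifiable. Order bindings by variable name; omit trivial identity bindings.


head clash or occurs-check failure — not unifiable

NONE (not unifiable)


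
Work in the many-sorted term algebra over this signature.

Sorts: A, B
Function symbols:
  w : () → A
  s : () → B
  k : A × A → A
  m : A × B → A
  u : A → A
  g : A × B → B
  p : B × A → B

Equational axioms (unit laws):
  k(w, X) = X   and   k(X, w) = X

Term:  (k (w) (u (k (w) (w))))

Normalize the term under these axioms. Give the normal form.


1. (k (w) (u (k (w) (w))))  →  (u (k (w) (w)))
2. (u (k (w) (w)))  →  (u (w))

normal form = (u (w))


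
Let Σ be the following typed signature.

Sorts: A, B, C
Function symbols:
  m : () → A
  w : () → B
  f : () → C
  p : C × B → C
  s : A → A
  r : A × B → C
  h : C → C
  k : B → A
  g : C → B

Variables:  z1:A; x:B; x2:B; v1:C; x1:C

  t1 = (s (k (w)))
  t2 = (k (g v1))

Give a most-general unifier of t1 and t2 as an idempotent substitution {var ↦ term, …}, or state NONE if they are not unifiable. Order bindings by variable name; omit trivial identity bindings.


NONE (not unifiable)

head clash or occurs-check failure — not unifiable


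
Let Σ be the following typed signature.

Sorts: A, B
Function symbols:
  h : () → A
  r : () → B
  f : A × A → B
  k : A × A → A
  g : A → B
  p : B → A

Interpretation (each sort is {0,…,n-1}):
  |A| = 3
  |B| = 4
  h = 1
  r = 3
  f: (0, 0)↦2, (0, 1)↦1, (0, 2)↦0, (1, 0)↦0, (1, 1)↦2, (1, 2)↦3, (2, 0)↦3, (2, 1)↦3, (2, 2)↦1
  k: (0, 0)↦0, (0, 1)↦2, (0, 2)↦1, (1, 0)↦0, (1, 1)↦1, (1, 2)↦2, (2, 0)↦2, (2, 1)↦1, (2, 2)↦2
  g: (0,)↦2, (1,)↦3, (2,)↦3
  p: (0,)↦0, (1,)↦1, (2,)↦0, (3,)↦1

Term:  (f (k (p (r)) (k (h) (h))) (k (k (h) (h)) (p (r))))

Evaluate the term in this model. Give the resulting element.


value = 2

  r = 3
  (p (r)) = p(3,) = 1
  h = 1
  h = 1
  (k (h) (h)) = k(1, 1) = 1
  (k (p (r)) (k (h) (h))) = k(1, 1) = 1
  h = 1
  h = 1
  (k (h) (h)) = k(1, 1) = 1
  r = 3
  (p (r)) = p(3,) = 1
  (k (k (h) (h)) (p (r))) = k(1, 1) = 1
  (f (k (p (r)) (k (h) (h))) (k (k (h) (h)) (p (r)))) = f(1, 1) = 2


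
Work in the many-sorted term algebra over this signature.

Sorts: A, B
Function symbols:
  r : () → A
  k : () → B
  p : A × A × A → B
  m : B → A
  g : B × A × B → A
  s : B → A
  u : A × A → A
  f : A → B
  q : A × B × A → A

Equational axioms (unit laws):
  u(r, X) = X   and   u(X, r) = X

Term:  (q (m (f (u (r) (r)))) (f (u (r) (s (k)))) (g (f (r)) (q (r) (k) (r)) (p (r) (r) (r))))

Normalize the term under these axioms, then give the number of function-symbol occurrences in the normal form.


size = 18

1. (q (m (f (u (r) (r)))) (f (u (r) (s (k)))) (g (f (r)) (q (r) (k) (r)) (p (r) (r) (r))))  →  (q (m (f (r))) (f (u (r) (s (k)))) (g (f (r)) (q (r) (k) (r)) (p (r) (r) (r))))
2. (q (m (f (r))) (f (u (r) (s (k)))) (g (f (r)) (q (r) (k) (r)) (p (r) (r) (r))))  →  (q (m (f (r))) (f (s (k))) (g (f (r)) (q (r) (k) (r)) (p (r) (r) (r))))
normal form: (q (m (f (r))) (f (s (k))) (g (f (r)) (q (r) (k) (r)) (p (r) (r) (r))))


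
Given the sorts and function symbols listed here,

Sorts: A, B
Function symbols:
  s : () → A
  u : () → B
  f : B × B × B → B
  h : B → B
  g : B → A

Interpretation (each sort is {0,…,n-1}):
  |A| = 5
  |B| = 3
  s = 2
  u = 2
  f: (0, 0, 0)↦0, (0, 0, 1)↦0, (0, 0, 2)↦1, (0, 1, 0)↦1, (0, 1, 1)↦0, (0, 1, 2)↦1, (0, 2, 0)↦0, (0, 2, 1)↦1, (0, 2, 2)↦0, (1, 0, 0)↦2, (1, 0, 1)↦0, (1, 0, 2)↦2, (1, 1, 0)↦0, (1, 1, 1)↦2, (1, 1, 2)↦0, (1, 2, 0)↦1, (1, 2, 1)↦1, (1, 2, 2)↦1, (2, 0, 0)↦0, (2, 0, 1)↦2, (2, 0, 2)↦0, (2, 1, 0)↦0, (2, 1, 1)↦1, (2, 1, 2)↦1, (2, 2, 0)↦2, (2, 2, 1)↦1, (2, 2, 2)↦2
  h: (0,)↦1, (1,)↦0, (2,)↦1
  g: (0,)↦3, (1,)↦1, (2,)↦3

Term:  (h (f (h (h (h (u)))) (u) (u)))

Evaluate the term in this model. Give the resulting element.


value = 0

  u = 2
  (h (u)) = h(2,) = 1
  (h (h (u))) = h(1,) = 0
  (h (h (h (u)))) = h(0,) = 1
  u = 2
  u = 2
  (f (h (h (h (u)))) (u) (u)) = f(1, 2, 2) = 1
  (h (f (h (h (h (u)))) (u) (u))) = h(1,) = 0


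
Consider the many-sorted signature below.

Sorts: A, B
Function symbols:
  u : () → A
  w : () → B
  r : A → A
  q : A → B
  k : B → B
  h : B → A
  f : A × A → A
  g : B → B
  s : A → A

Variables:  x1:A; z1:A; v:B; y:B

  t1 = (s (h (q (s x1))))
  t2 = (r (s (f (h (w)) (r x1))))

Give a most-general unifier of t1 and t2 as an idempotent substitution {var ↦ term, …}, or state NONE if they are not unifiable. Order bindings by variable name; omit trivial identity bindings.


NONE (not unifiable)

head clash or occurs-check failure — not unifiable


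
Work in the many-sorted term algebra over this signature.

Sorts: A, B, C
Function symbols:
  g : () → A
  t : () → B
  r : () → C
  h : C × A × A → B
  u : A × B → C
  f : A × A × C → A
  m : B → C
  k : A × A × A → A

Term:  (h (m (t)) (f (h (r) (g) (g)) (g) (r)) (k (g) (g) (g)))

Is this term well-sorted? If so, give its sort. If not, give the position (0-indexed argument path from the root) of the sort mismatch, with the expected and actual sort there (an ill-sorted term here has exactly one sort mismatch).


    (t) : B
  (m (t)) : C
      (r) : C
      (g) : A
      (g) : A
    (h (r) (g) (g)) : B
    (g) : A
    (r) : C
  (f (h (r) (g) (g)) (g) (r)) : ✗ arg 0 at [1, 0] has sort B, expected A
    (g) : A
    (g) : A
    (g) : A
  (k (g) (g) (g)) : A

ill-sorted at position [1, 0]: expected A, got B


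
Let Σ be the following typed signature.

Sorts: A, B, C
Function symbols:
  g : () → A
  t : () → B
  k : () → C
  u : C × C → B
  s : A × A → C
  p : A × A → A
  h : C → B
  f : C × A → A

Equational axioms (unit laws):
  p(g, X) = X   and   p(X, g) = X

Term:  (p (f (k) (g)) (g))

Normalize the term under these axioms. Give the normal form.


1. (p (f (k) (g)) (g))  →  (f (k) (g))

normal form = (f (k) (g))


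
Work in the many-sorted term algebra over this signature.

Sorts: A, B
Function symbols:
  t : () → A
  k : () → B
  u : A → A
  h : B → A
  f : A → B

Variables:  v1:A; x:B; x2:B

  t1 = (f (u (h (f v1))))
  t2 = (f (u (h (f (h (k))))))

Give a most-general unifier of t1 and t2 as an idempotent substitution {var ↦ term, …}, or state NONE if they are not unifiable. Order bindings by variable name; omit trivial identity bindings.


{v1 ↦ (h (k))}


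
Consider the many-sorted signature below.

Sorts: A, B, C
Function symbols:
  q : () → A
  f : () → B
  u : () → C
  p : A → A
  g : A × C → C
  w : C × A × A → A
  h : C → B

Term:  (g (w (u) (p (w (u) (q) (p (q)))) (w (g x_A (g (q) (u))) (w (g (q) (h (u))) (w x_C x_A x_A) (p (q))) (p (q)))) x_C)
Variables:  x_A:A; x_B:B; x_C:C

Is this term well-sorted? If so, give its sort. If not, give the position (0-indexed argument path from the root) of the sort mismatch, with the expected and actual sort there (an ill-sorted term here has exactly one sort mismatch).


    (u) : C
        (u) : C
        (q) : A
          (q) : A
        (p (q)) : A
      (w (u) (q) (p (q))) : A
    (p (w (u) (q) (p (q)))) : A
        x_A : A
          (q) : A
          (u) : C
        (g (q) (u)) : C
      (g x_A (g (q) (u))) : C
          (q) : A
            (u) : C
          (h (u)) : B
        (g (q) (h (u))) : ✗ arg 1 at [0, 2, 1, 0, 1] has sort B, expected C
          x_C : C
          x_A : A
          x_A : A
        (w x_C x_A x_A) : A
          (q) : A
        (p (q)) : A
        (q) : A
      (p (q)) : A
  x_C : C

ill-sorted at position [0, 2, 1, 0, 1]: expected C, got B


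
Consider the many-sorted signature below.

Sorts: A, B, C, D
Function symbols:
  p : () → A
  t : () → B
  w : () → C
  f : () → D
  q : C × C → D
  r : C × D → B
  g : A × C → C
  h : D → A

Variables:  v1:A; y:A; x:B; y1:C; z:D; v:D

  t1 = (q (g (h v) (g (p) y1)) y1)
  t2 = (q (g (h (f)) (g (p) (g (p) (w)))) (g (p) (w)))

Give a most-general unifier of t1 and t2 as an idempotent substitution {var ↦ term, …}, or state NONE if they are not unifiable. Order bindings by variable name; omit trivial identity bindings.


{v ↦ (f), y1 ↦ (g (p) (w))}


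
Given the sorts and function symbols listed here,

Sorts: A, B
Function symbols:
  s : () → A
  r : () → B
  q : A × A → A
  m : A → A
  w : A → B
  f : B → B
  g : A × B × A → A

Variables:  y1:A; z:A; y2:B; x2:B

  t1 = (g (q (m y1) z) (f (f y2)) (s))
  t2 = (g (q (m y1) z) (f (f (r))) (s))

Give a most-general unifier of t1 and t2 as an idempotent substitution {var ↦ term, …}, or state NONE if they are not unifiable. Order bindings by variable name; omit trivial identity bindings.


{y2 ↦ (r)}


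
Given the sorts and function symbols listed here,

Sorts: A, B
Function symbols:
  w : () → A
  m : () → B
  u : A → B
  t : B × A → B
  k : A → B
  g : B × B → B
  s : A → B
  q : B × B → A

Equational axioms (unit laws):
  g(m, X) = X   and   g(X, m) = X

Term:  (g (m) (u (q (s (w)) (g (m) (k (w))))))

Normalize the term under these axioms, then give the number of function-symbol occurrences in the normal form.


size = 6

1. (g (m) (u (q (s (w)) (g (m) (k (w))))))  →  (u (q (s (w)) (g (m) (k (w)))))
2. (u (q (s (w)) (g (m) (k (w)))))  →  (u (q (s (w)) (k (w))))
normal form: (u (q (s (w)) (k (w))))


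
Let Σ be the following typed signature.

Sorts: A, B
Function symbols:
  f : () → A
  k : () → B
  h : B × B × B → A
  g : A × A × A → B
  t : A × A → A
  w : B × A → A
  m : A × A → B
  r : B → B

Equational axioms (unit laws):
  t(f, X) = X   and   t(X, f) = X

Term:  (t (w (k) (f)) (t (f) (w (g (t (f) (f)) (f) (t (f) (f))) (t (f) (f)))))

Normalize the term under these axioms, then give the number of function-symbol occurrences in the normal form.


1. (t (w (k) (f)) (t (f) (w (g (t (f) (f)) (f) (t (f) (f))) (t (f) (f)))))  →  (t (w (k) (f)) (w (g (t (f) (f)) (f) (t (f) (f))) (t (f) (f))))
2. (t (w (k) (f)) (w (g (t (f) (f)) (f) (t (f) (f))) (t (f) (f))))  →  (t (w (k) (f)) (w (g (f) (f) (t (f) (f))) (t (f) (f))))
3. (t (w (k) (f)) (w (g (f) (f) (t (f) (f))) (t (f) (f))))  →  (t (w (k) (f)) (w (g (f) (f) (f)) (t (f) (f))))
4. (t (w (k) (f)) (w (g (f) (f) (f)) (t (f) (f))))  →  (t (w (k) (f)) (w (g (f) (f) (f)) (f)))
normal form: (t (w (k) (f)) (w (g (f) (f) (f)) (f)))

size = 10
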